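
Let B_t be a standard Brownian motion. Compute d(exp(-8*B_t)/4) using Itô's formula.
d(exp(-8*B_t)/4) = (8*exp(-8*B_t)) dt + (-2*exp(-8*B_t)) dB_t

Itô's formula for f(B_t) gives d f(B_t) = f'(B_t) dB_t + (1/2) f''(B_t) dt. Compute derivatives of f(x) = exp(-8*x)/4:
  f'(x)  = -2*exp(-8*x)
  f''(x) = 16*exp(-8*x)
Substitute x = B_t and multiply the f'' term by 1/2:
  drift     = (1/2) * (16*exp(-8*x)) evaluated at B_t = 8*exp(-8*B_t)
  diffusion = (-2*exp(-8*x)) evaluated at B_t = -2*exp(-8*B_t)
Therefore d(exp(-8*B_t)/4) = (8*exp(-8*B_t)) dt + (-2*exp(-8*B_t)) dB_t.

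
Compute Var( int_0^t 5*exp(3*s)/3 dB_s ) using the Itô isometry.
Var = 25*exp(6*t)/54 - 25/54

The Itô integral of a deterministic integrand f(s) has mean 0 because each increment f(s) * (B_{s+ds} - B_s) has mean 0. By the Itô isometry:
  Var( int_0^t f(s) dB_s ) = E[ (int_0^t f(s) dB_s)^2 ] = int_0^t f(s)^2 ds.
Here f(s) = 5*exp(3*s)/3, so f(s)^2 = 25*exp(6*s)/9. Integrate:
  int_0^t (25*exp(6*s)/9) ds = 25*exp(6*t)/54 - 25/54.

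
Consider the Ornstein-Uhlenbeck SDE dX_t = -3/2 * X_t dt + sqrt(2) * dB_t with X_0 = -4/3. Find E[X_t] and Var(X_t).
E[X_t] = -4*exp(-3*t/2)/3; Var(X_t) = 2/3 - 2*exp(-3*t)/3

The OU SDE dX = -theta X dt + sigma dB admits the integrating factor exp(theta t): d(exp(theta t) X_t) = sigma exp(theta t) dB_t. Integrating from 0 to t:
  X_t = x_0 * exp(-theta t) + sigma * int_0^t exp(-theta (t-s)) dB_s.
The Itô integral has mean 0 and (by the Itô isometry) variance sigma^2 * int_0^t exp(-2 theta (t - s)) ds = sigma^2 * (1 - exp(-2 theta t)) / (2 theta).
With theta = 3/2, sigma = sqrt(2), x_0 = -4/3:
  E[X_t] = -4/3 * exp(-3/2 t) = -4*exp(-3*t/2)/3
  Var(X_t) = (sqrt(2))^2 * (1 - exp(-2*3/2 t)) / (2 * 3/2) = 2/3 - 2*exp(-3*t)/3.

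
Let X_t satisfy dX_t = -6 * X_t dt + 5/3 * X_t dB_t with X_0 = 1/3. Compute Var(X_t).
Var(X_t) = (exp(25*t/9) - 1)*exp(-12*t)/9

For GBM dX = mu X dt + sigma X dB with X_0 = x_0, apply Itô to Y = log X: dY = (mu - sigma^2/2) dt + sigma dB, so Y_t = log(x_0) + (mu - sigma^2/2) t + sigma B_t and hence X_t = x_0 * exp((mu - sigma^2/2) t + sigma B_t).
With mu = -6, sigma = 5/3, x_0 = 1/3, this gives:
  X_t = 1/3 * exp((-133/18) * t + (5/3) * B_t).
Since sigma*B_t ~ Normal(0, sigma^2 t), E[exp(sigma*B_t)] = exp(sigma^2 t / 2); so E[X_t] = x_0 * exp((mu - sigma^2/2) t) * exp(sigma^2 t / 2) = x_0 * exp(mu t) = exp(-6*t)/3.
Var(X_t) = E[X_t^2] - (E[X_t])^2 = x_0^2 * exp(2 mu t) * (exp(sigma^2 t) - 1) = (exp(25*t/9) - 1)*exp(-12*t)/9.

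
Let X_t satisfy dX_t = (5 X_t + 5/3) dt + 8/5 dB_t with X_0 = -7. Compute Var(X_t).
Var(X_t) = 32*exp(10*t)/125 - 32/125

The variance V(t) = Var(X_t) satisfies V'(t) = 2 a V(t) + c^2 with V(0) = 0 (drift coefficient is linear in X, diffusion is constant). With a = 5, c = 8/5, the solution is
  V(t) = (c^2 / (2 a)) * (exp(2 a t) - 1)
       = ((8/5)^2 / (2*5)) * (exp(10 t) - 1)
       = 32*exp(10*t)/125 - 32/125.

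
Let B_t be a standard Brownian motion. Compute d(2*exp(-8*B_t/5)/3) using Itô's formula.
d(2*exp(-8*B_t/5)/3) = (64*exp(-8*B_t/5)/75) dt + (-16*exp(-8*B_t/5)/15) dB_t

Itô's formula for f(B_t) gives d f(B_t) = f'(B_t) dB_t + (1/2) f''(B_t) dt. Compute derivatives of f(x) = 2*exp(-8*x/5)/3:
  f'(x)  = -16*exp(-8*x/5)/15
  f''(x) = 128*exp(-8*x/5)/75
Substitute x = B_t and multiply the f'' term by 1/2:
  drift     = (1/2) * (128*exp(-8*x/5)/75) evaluated at B_t = 64*exp(-8*B_t/5)/75
  diffusion = (-16*exp(-8*x/5)/15) evaluated at B_t = -16*exp(-8*B_t/5)/15
Therefore d(2*exp(-8*B_t/5)/3) = (64*exp(-8*B_t/5)/75) dt + (-16*exp(-8*B_t/5)/15) dB_t.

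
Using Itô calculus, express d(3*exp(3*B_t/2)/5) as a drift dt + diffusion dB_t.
d(3*exp(3*B_t/2)/5) = (27*exp(3*B_t/2)/40) dt + (9*exp(3*B_t/2)/10) dB_t

Itô's formula for f(B_t) gives d f(B_t) = f'(B_t) dB_t + (1/2) f''(B_t) dt. Compute derivatives of f(x) = 3*exp(3*x/2)/5:
  f'(x)  = 9*exp(3*x/2)/10
  f''(x) = 27*exp(3*x/2)/20
Substitute x = B_t and multiply the f'' term by 1/2:
  drift     = (1/2) * (27*exp(3*x/2)/20) evaluated at B_t = 27*exp(3*B_t/2)/40
  diffusion = (9*exp(3*x/2)/10) evaluated at B_t = 9*exp(3*B_t/2)/10
Therefore d(3*exp(3*B_t/2)/5) = (27*exp(3*B_t/2)/40) dt + (9*exp(3*B_t/2)/10) dB_t.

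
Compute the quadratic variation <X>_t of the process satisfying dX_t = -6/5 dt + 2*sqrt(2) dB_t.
<X>_t = 8*t

For an Itô process dX_t = a(t) dt + b(t) dB_t, the quadratic variation is <X>_t = int_0^t b(s)^2 ds (the drift term does not contribute). Here b(s) = 2*sqrt(2), so
  b(s)^2 = 8.
Integrating from 0 to t:
  <X>_t = int_0^t (8) ds = 8*t.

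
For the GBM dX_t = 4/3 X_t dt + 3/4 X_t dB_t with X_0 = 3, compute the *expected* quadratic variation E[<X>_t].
E[<X>_t] = 243*exp(155*t/48)/155 - 243/155

<X>_t = int_0^t ((3/4) * X_s)^2 ds. Taking expectation inside the integral: E[<X>_t] = (3/4)^2 * int_0^t E[X_s^2] ds. For GBM, E[X_s^2] = x_0^2 * exp((2 mu + sigma^2) s). Integrating:
  E[<X>_t] = (3/4)^2 * 3^2 * (exp((2*(4/3) + (3/4)^2) t) - 1) / (2*(4/3) + (3/4)^2)
           = (3/4)^2 * 3^2 * (exp((155/48) t) - 1) / (155/48) = 243*exp(155*t/48)/155 - 243/155.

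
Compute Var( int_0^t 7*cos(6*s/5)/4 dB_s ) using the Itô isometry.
Var = 49*t/32 + 245*sin(12*t/5)/384

The Itô integral of a deterministic integrand f(s) has mean 0 because each increment f(s) * (B_{s+ds} - B_s) has mean 0. By the Itô isometry:
  Var( int_0^t f(s) dB_s ) = E[ (int_0^t f(s) dB_s)^2 ] = int_0^t f(s)^2 ds.
Here f(s) = 7*cos(6*s/5)/4, so f(s)^2 = 49*cos(6*s/5)^2/16. Integrate:
  int_0^t (49*cos(6*s/5)^2/16) ds = 49*t/32 + 245*sin(12*t/5)/384.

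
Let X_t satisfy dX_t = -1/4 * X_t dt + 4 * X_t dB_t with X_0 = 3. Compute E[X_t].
E[X_t] = 3*exp(-t/4)

For GBM dX = mu X dt + sigma X dB with X_0 = x_0, apply Itô to Y = log X: dY = (mu - sigma^2/2) dt + sigma dB, so Y_t = log(x_0) + (mu - sigma^2/2) t + sigma B_t and hence X_t = x_0 * exp((mu - sigma^2/2) t + sigma B_t).
With mu = -1/4, sigma = 4, x_0 = 3, this gives:
  X_t = 3 * exp((-33/4) * t + (4) * B_t).
Since sigma*B_t ~ Normal(0, sigma^2 t), E[exp(sigma*B_t)] = exp(sigma^2 t / 2); so E[X_t] = x_0 * exp((mu - sigma^2/2) t) * exp(sigma^2 t / 2) = x_0 * exp(mu t) = 3*exp(-t/4).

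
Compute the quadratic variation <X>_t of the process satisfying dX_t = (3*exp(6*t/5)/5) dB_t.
<X>_t = 3*exp(12*t/5)/20 - 3/20

For an Itô process dX_t = a(t) dt + b(t) dB_t, the quadratic variation is <X>_t = int_0^t b(s)^2 ds (the drift term does not contribute). Here b(s) = 3*exp(6*s/5)/5, so
  b(s)^2 = 9*exp(12*s/5)/25.
Integrating from 0 to t:
  <X>_t = int_0^t (9*exp(12*s/5)/25) ds = 3*exp(12*t/5)/20 - 3/20.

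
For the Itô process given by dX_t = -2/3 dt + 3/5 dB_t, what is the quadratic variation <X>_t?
<X>_t = 9*t/25

For an Itô process dX_t = a(t) dt + b(t) dB_t, the quadratic variation is <X>_t = int_0^t b(s)^2 ds (the drift term does not contribute). Here b(s) = 3/5, so
  b(s)^2 = 9/25.
Integrating from 0 to t:
  <X>_t = int_0^t (9/25) ds = 9*t/25.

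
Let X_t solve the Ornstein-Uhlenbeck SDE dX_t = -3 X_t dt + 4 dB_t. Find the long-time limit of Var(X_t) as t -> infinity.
lim Var(X_t) = 8/3

The OU SDE dX = -theta X dt + sigma dB admits the integrating factor exp(theta t): d(exp(theta t) X_t) = sigma exp(theta t) dB_t. Integrating from 0 to t gives X_t = x_0 * exp(-theta t) + sigma * int_0^t exp(-theta (t-s)) dB_s for any initial x_0. The Itô integral has variance (by the Itô isometry) sigma^2 * int_0^t exp(-2 theta (t - s)) ds = sigma^2 * (1 - exp(-2 theta t)) / (2 theta), independent of x_0.
With theta = 3, sigma = 4:
  Var(X_t) = (4)^2 * (1 - exp(-2*3 t)) / (2 * 3) = 8/3 - 8*exp(-6*t)/3.
As t -> infinity, exp(-2*3 t) -> 0, so the stationary variance is sigma^2 / (2 theta) = 8/3.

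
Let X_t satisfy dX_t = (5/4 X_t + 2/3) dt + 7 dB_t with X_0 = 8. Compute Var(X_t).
Var(X_t) = 98*exp(5*t/2)/5 - 98/5

The variance V(t) = Var(X_t) satisfies V'(t) = 2 a V(t) + c^2 with V(0) = 0 (drift coefficient is linear in X, diffusion is constant). With a = 5/4, c = 7, the solution is
  V(t) = (c^2 / (2 a)) * (exp(2 a t) - 1)
       = (7^2 / (2*(5/4))) * (exp((5/2) t) - 1)
       = 98*exp(5*t/2)/5 - 98/5.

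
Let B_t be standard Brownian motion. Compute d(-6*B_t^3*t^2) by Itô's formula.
d(-6*B_t^3*t^2) = (6*B_t*t*(-2*B_t^2 - 3*t)) dt + (-18*B_t^2*t^2) dB_t

Itô's formula for f(t, x): d f(t, B_t) = (f_t + (1/2) f_xx) dt + f_x dB_t. Compute partials of f(t, x) = -6*t^2*x^3:
  f_t(t,x)  = -12*t*x^3
  f_x(t,x)  = -18*t^2*x^2
  f_xx(t,x) = -36*t^2*x
Assemble drift = f_t + (1/2) f_xx = 6*t*x*(-3*t - 2*x^2) and diffusion = f_x = -18*t^2*x^2. Substituting x = B_t:
  d(-6*B_t^3*t^2) = (6*B_t*t*(-2*B_t^2 - 3*t)) dt + (-18*B_t^2*t^2) dB_t.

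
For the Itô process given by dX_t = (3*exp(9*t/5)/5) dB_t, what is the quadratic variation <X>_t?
<X>_t = exp(18*t/5)/10 - 1/10

For an Itô process dX_t = a(t) dt + b(t) dB_t, the quadratic variation is <X>_t = int_0^t b(s)^2 ds (the drift term does not contribute). Here b(s) = 3*exp(9*s/5)/5, so
  b(s)^2 = 9*exp(18*s/5)/25.
Integrating from 0 to t:
  <X>_t = int_0^t (9*exp(18*s/5)/25) ds = exp(18*t/5)/10 - 1/10.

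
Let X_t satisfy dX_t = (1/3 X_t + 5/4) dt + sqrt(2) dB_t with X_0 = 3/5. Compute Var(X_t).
Var(X_t) = 3*exp(2*t/3) - 3

The variance V(t) = Var(X_t) satisfies V'(t) = 2 a V(t) + c^2 with V(0) = 0 (drift coefficient is linear in X, diffusion is constant). With a = 1/3, c = sqrt(2), the solution is
  V(t) = (c^2 / (2 a)) * (exp(2 a t) - 1)
       = (sqrt(2)^2 / (2*(1/3))) * (exp((2/3) t) - 1)
       = 3*exp(2*t/3) - 3.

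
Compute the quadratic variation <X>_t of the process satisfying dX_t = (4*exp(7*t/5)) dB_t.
<X>_t = 40*exp(14*t/5)/7 - 40/7

For an Itô process dX_t = a(t) dt + b(t) dB_t, the quadratic variation is <X>_t = int_0^t b(s)^2 ds (the drift term does not contribute). Here b(s) = 4*exp(7*s/5), so
  b(s)^2 = 16*exp(14*s/5).
Integrating from 0 to t:
  <X>_t = int_0^t (16*exp(14*s/5)) ds = 40*exp(14*t/5)/7 - 40/7.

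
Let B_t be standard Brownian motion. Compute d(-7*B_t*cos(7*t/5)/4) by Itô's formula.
d(-7*B_t*cos(7*t/5)/4) = (49*B_t*sin(7*t/5)/20) dt + (-7*cos(7*t/5)/4) dB_t

Itô's formula for f(t, x): d f(t, B_t) = (f_t + (1/2) f_xx) dt + f_x dB_t. Compute partials of f(t, x) = -7*x*cos(7*t/5)/4:
  f_t(t,x)  = 49*x*sin(7*t/5)/20
  f_x(t,x)  = -7*cos(7*t/5)/4
  f_xx(t,x) = 0
Assemble drift = f_t + (1/2) f_xx = 49*x*sin(7*t/5)/20 and diffusion = f_x = -7*cos(7*t/5)/4. Substituting x = B_t:
  d(-7*B_t*cos(7*t/5)/4) = (49*B_t*sin(7*t/5)/20) dt + (-7*cos(7*t/5)/4) dB_t.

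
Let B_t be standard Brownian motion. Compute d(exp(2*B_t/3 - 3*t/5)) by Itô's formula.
d(exp(2*B_t/3 - 3*t/5)) = (-17*exp(2*B_t/3 - 3*t/5)/45) dt + (2*exp(2*B_t/3 - 3*t/5)/3) dB_t

Itô's formula for f(t, x): d f(t, B_t) = (f_t + (1/2) f_xx) dt + f_x dB_t. Compute partials of f(t, x) = exp(-3*t/5 + 2*x/3):
  f_t(t,x)  = -3*exp(-3*t/5 + 2*x/3)/5
  f_x(t,x)  = 2*exp(-3*t/5 + 2*x/3)/3
  f_xx(t,x) = 4*exp(-3*t/5 + 2*x/3)/9
Assemble drift = f_t + (1/2) f_xx = -17*exp(-3*t/5 + 2*x/3)/45 and diffusion = f_x = 2*exp(-3*t/5 + 2*x/3)/3. Substituting x = B_t:
  d(exp(2*B_t/3 - 3*t/5)) = (-17*exp(2*B_t/3 - 3*t/5)/45) dt + (2*exp(2*B_t/3 - 3*t/5)/3) dB_t.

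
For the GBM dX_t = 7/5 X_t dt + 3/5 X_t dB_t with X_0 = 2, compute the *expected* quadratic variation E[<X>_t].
E[<X>_t] = 36*exp(79*t/25)/79 - 36/79

<X>_t = int_0^t ((3/5) * X_s)^2 ds. Taking expectation inside the integral: E[<X>_t] = (3/5)^2 * int_0^t E[X_s^2] ds. For GBM, E[X_s^2] = x_0^2 * exp((2 mu + sigma^2) s). Integrating:
  E[<X>_t] = (3/5)^2 * 2^2 * (exp((2*(7/5) + (3/5)^2) t) - 1) / (2*(7/5) + (3/5)^2)
           = (3/5)^2 * 2^2 * (exp((79/25) t) - 1) / (79/25) = 36*exp(79*t/25)/79 - 36/79.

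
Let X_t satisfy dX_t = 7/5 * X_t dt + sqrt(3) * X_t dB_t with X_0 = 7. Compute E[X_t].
E[X_t] = 7*exp(7*t/5)

For GBM dX = mu X dt + sigma X dB with X_0 = x_0, apply Itô to Y = log X: dY = (mu - sigma^2/2) dt + sigma dB, so Y_t = log(x_0) + (mu - sigma^2/2) t + sigma B_t and hence X_t = x_0 * exp((mu - sigma^2/2) t + sigma B_t).
With mu = 7/5, sigma = sqrt(3), x_0 = 7, this gives:
  X_t = 7 * exp((-1/10) * t + (sqrt(3)) * B_t).
Since sigma*B_t ~ Normal(0, sigma^2 t), E[exp(sigma*B_t)] = exp(sigma^2 t / 2); so E[X_t] = x_0 * exp((mu - sigma^2/2) t) * exp(sigma^2 t / 2) = x_0 * exp(mu t) = 7*exp(7*t/5).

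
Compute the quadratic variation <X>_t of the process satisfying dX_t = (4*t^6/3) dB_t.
<X>_t = 16*t^13/117

For an Itô process dX_t = a(t) dt + b(t) dB_t, the quadratic variation is <X>_t = int_0^t b(s)^2 ds (the drift term does not contribute). Here b(s) = 4*s^6/3, so
  b(s)^2 = 16*s^12/9.
Integrating from 0 to t:
  <X>_t = int_0^t (16*s^12/9) ds = 16*t^13/117.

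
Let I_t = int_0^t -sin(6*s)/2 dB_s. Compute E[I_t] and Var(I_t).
E[I_t] = 0; Var(I_t) = t/8 - sin(12*t)/96

The Itô integral of a deterministic integrand f(s) has mean 0 because each increment f(s) * (B_{s+ds} - B_s) has mean 0. By the Itô isometry:
  Var( int_0^t f(s) dB_s ) = E[ (int_0^t f(s) dB_s)^2 ] = int_0^t f(s)^2 ds.
Here f(s) = -sin(6*s)/2, so f(s)^2 = sin(6*s)^2/4. Integrate:
  int_0^t (sin(6*s)^2/4) ds = t/8 - sin(12*t)/96.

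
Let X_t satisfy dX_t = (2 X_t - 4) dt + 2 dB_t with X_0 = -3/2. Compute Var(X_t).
Var(X_t) = exp(4*t) - 1

The variance V(t) = Var(X_t) satisfies V'(t) = 2 a V(t) + c^2 with V(0) = 0 (drift coefficient is linear in X, diffusion is constant). With a = 2, c = 2, the solution is
  V(t) = (c^2 / (2 a)) * (exp(2 a t) - 1)
       = (2^2 / (2*2)) * (exp(4 t) - 1)
       = exp(4*t) - 1.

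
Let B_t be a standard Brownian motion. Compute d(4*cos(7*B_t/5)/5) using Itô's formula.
d(4*cos(7*B_t/5)/5) = (-98*cos(7*B_t/5)/125) dt + (-28*sin(7*B_t/5)/25) dB_t

Itô's formula for f(B_t) gives d f(B_t) = f'(B_t) dB_t + (1/2) f''(B_t) dt. Compute derivatives of f(x) = 4*cos(7*x/5)/5:
  f'(x)  = -28*sin(7*x/5)/25
  f''(x) = -196*cos(7*x/5)/125
Substitute x = B_t and multiply the f'' term by 1/2:
  drift     = (1/2) * (-196*cos(7*x/5)/125) evaluated at B_t = -98*cos(7*B_t/5)/125
  diffusion = (-28*sin(7*x/5)/25) evaluated at B_t = -28*sin(7*B_t/5)/25
Therefore d(4*cos(7*B_t/5)/5) = (-98*cos(7*B_t/5)/125) dt + (-28*sin(7*B_t/5)/25) dB_t.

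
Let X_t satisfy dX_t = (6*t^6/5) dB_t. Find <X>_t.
<X>_t = 36*t^13/325

For an Itô process dX_t = a(t) dt + b(t) dB_t, the quadratic variation is <X>_t = int_0^t b(s)^2 ds (the drift term does not contribute). Here b(s) = 6*s^6/5, so
  b(s)^2 = 36*s^12/25.
Integrating from 0 to t:
  <X>_t = int_0^t (36*s^12/25) ds = 36*t^13/325.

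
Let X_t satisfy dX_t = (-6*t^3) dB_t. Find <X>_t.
<X>_t = 36*t^7/7

For an Itô process dX_t = a(t) dt + b(t) dB_t, the quadratic variation is <X>_t = int_0^t b(s)^2 ds (the drift term does not contribute). Here b(s) = -6*s^3, so
  b(s)^2 = 36*s^6.
Integrating from 0 to t:
  <X>_t = int_0^t (36*s^6) ds = 36*t^7/7.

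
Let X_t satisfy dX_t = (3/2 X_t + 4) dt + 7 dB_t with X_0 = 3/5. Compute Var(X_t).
Var(X_t) = 49*exp(3*t)/3 - 49/3

The variance V(t) = Var(X_t) satisfies V'(t) = 2 a V(t) + c^2 with V(0) = 0 (drift coefficient is linear in X, diffusion is constant). With a = 3/2, c = 7, the solution is
  V(t) = (c^2 / (2 a)) * (exp(2 a t) - 1)
       = (7^2 / (2*(3/2))) * (exp(3 t) - 1)
       = 49*exp(3*t)/3 - 49/3.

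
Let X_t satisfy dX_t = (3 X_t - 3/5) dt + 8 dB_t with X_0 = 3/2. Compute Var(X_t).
Var(X_t) = 32*exp(6*t)/3 - 32/3

The variance V(t) = Var(X_t) satisfies V'(t) = 2 a V(t) + c^2 with V(0) = 0 (drift coefficient is linear in X, diffusion is constant). With a = 3, c = 8, the solution is
  V(t) = (c^2 / (2 a)) * (exp(2 a t) - 1)
       = (8^2 / (2*3)) * (exp(6 t) - 1)
       = 32*exp(6*t)/3 - 32/3.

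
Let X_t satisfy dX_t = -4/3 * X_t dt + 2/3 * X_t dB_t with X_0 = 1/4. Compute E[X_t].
E[X_t] = exp(-4*t/3)/4

For GBM dX = mu X dt + sigma X dB with X_0 = x_0, apply Itô to Y = log X: dY = (mu - sigma^2/2) dt + sigma dB, so Y_t = log(x_0) + (mu - sigma^2/2) t + sigma B_t and hence X_t = x_0 * exp((mu - sigma^2/2) t + sigma B_t).
With mu = -4/3, sigma = 2/3, x_0 = 1/4, this gives:
  X_t = 1/4 * exp((-14/9) * t + (2/3) * B_t).
Since sigma*B_t ~ Normal(0, sigma^2 t), E[exp(sigma*B_t)] = exp(sigma^2 t / 2); so E[X_t] = x_0 * exp((mu - sigma^2/2) t) * exp(sigma^2 t / 2) = x_0 * exp(mu t) = exp(-4*t/3)/4.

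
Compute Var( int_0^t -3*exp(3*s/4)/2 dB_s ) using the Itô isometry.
Var = 3*exp(3*t/2)/2 - 3/2

The Itô integral of a deterministic integrand f(s) has mean 0 because each increment f(s) * (B_{s+ds} - B_s) has mean 0. By the Itô isometry:
  Var( int_0^t f(s) dB_s ) = E[ (int_0^t f(s) dB_s)^2 ] = int_0^t f(s)^2 ds.
Here f(s) = -3*exp(3*s/4)/2, so f(s)^2 = 9*exp(3*s/2)/4. Integrate:
  int_0^t (9*exp(3*s/2)/4) ds = 3*exp(3*t/2)/2 - 3/2.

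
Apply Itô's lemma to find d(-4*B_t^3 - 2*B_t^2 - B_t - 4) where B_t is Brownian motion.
d(-4*B_t^3 - 2*B_t^2 - B_t - 4) = (-12*B_t - 2) dt + (-12*B_t^2 - 4*B_t - 1) dB_t

Itô's formula for f(B_t) gives d f(B_t) = f'(B_t) dB_t + (1/2) f''(B_t) dt. Compute derivatives of f(x) = -4*x^3 - 2*x^2 - x - 4:
  f'(x)  = -12*x^2 - 4*x - 1
  f''(x) = -24*x - 4
Substitute x = B_t and multiply the f'' term by 1/2:
  drift     = (1/2) * (-24*x - 4) evaluated at B_t = -12*B_t - 2
  diffusion = (-12*x^2 - 4*x - 1) evaluated at B_t = -12*B_t^2 - 4*B_t - 1
Therefore d(-4*B_t^3 - 2*B_t^2 - B_t - 4) = (-12*B_t - 2) dt + (-12*B_t^2 - 4*B_t - 1) dB_t.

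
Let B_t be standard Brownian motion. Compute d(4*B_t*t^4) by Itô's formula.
d(4*B_t*t^4) = (16*B_t*t^3) dt + (4*t^4) dB_t

Itô's formula for f(t, x): d f(t, B_t) = (f_t + (1/2) f_xx) dt + f_x dB_t. Compute partials of f(t, x) = 4*t^4*x:
  f_t(t,x)  = 16*t^3*x
  f_x(t,x)  = 4*t^4
  f_xx(t,x) = 0
Assemble drift = f_t + (1/2) f_xx = 16*t^3*x and diffusion = f_x = 4*t^4. Substituting x = B_t:
  d(4*B_t*t^4) = (16*B_t*t^3) dt + (4*t^4) dB_t.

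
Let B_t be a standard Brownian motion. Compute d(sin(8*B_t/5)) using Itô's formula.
d(sin(8*B_t/5)) = (-32*sin(8*B_t/5)/25) dt + (8*cos(8*B_t/5)/5) dB_t

Itô's formula for f(B_t) gives d f(B_t) = f'(B_t) dB_t + (1/2) f''(B_t) dt. Compute derivatives of f(x) = sin(8*x/5):
  f'(x)  = 8*cos(8*x/5)/5
  f''(x) = -64*sin(8*x/5)/25
Substitute x = B_t and multiply the f'' term by 1/2:
  drift     = (1/2) * (-64*sin(8*x/5)/25) evaluated at B_t = -32*sin(8*B_t/5)/25
  diffusion = (8*cos(8*x/5)/5) evaluated at B_t = 8*cos(8*B_t/5)/5
Therefore d(sin(8*B_t/5)) = (-32*sin(8*B_t/5)/25) dt + (8*cos(8*B_t/5)/5) dB_t.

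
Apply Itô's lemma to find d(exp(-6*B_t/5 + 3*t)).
d(exp(-6*B_t/5 + 3*t)) = (93*exp(-6*B_t/5 + 3*t)/25) dt + (-6*exp(-6*B_t/5 + 3*t)/5) dB_t

Itô's formula for f(t, x): d f(t, B_t) = (f_t + (1/2) f_xx) dt + f_x dB_t. Compute partials of f(t, x) = exp(3*t - 6*x/5):
  f_t(t,x)  = 3*exp(3*t - 6*x/5)
  f_x(t,x)  = -6*exp(3*t - 6*x/5)/5
  f_xx(t,x) = 36*exp(3*t - 6*x/5)/25
Assemble drift = f_t + (1/2) f_xx = 93*exp(3*t - 6*x/5)/25 and diffusion = f_x = -6*exp(3*t - 6*x/5)/5. Substituting x = B_t:
  d(exp(-6*B_t/5 + 3*t)) = (93*exp(-6*B_t/5 + 3*t)/25) dt + (-6*exp(-6*B_t/5 + 3*t)/5) dB_t.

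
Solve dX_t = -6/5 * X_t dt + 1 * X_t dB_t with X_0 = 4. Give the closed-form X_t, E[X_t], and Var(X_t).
X_t = 4 * exp((-17/10) t + (1) B_t); E[X_t] = 4*exp(-6*t/5); Var(X_t) = (16*exp(t) - 16)*exp(-12*t/5)

For GBM dX = mu X dt + sigma X dB with X_0 = x_0, apply Itô to Y = log X: dY = (mu - sigma^2/2) dt + sigma dB, so Y_t = log(x_0) + (mu - sigma^2/2) t + sigma B_t and hence X_t = x_0 * exp((mu - sigma^2/2) t + sigma B_t).
With mu = -6/5, sigma = 1, x_0 = 4, this gives:
  X_t = 4 * exp((-17/10) * t + (1) * B_t).
Since sigma*B_t ~ Normal(0, sigma^2 t), E[exp(sigma*B_t)] = exp(sigma^2 t / 2); so E[X_t] = x_0 * exp((mu - sigma^2/2) t) * exp(sigma^2 t / 2) = x_0 * exp(mu t) = 4*exp(-6*t/5).
Var(X_t) = E[X_t^2] - (E[X_t])^2 = x_0^2 * exp(2 mu t) * (exp(sigma^2 t) - 1) = (16*exp(t) - 16)*exp(-12*t/5).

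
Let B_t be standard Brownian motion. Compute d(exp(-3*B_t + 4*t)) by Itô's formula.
d(exp(-3*B_t + 4*t)) = (17*exp(-3*B_t + 4*t)/2) dt + (-3*exp(-3*B_t + 4*t)) dB_t

Itô's formula for f(t, x): d f(t, B_t) = (f_t + (1/2) f_xx) dt + f_x dB_t. Compute partials of f(t, x) = exp(4*t - 3*x):
  f_t(t,x)  = 4*exp(4*t - 3*x)
  f_x(t,x)  = -3*exp(4*t - 3*x)
  f_xx(t,x) = 9*exp(4*t - 3*x)
Assemble drift = f_t + (1/2) f_xx = 17*exp(4*t - 3*x)/2 and diffusion = f_x = -3*exp(4*t - 3*x). Substituting x = B_t:
  d(exp(-3*B_t + 4*t)) = (17*exp(-3*B_t + 4*t)/2) dt + (-3*exp(-3*B_t + 4*t)) dB_t.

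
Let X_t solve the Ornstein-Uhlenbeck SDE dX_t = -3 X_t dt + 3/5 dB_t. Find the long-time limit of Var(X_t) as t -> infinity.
lim Var(X_t) = 3/50

The OU SDE dX = -theta X dt + sigma dB admits the integrating factor exp(theta t): d(exp(theta t) X_t) = sigma exp(theta t) dB_t. Integrating from 0 to t gives X_t = x_0 * exp(-theta t) + sigma * int_0^t exp(-theta (t-s)) dB_s for any initial x_0. The Itô integral has variance (by the Itô isometry) sigma^2 * int_0^t exp(-2 theta (t - s)) ds = sigma^2 * (1 - exp(-2 theta t)) / (2 theta), independent of x_0.
With theta = 3, sigma = 3/5:
  Var(X_t) = (3/5)^2 * (1 - exp(-2*3 t)) / (2 * 3) = 3/50 - 3*exp(-6*t)/50.
As t -> infinity, exp(-2*3 t) -> 0, so the stationary variance is sigma^2 / (2 theta) = 3/50.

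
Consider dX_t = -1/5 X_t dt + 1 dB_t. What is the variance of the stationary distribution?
lim Var(X_t) = 5/2

The OU SDE dX = -theta X dt + sigma dB admits the integrating factor exp(theta t): d(exp(theta t) X_t) = sigma exp(theta t) dB_t. Integrating from 0 to t gives X_t = x_0 * exp(-theta t) + sigma * int_0^t exp(-theta (t-s)) dB_s for any initial x_0. The Itô integral has variance (by the Itô isometry) sigma^2 * int_0^t exp(-2 theta (t - s)) ds = sigma^2 * (1 - exp(-2 theta t)) / (2 theta), independent of x_0.
With theta = 1/5, sigma = 1:
  Var(X_t) = (1)^2 * (1 - exp(-2*1/5 t)) / (2 * 1/5) = 5/2 - 5*exp(-2*t/5)/2.
As t -> infinity, exp(-2*1/5 t) -> 0, so the stationary variance is sigma^2 / (2 theta) = 5/2.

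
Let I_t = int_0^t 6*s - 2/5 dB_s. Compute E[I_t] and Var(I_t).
E[I_t] = 0; Var(I_t) = 4*t*(75*t^2 - 15*t + 1)/25

The Itô integral of a deterministic integrand f(s) has mean 0 because each increment f(s) * (B_{s+ds} - B_s) has mean 0. By the Itô isometry:
  Var( int_0^t f(s) dB_s ) = E[ (int_0^t f(s) dB_s)^2 ] = int_0^t f(s)^2 ds.
Here f(s) = 6*s - 2/5, so f(s)^2 = 4*(15*s - 1)^2/25. Integrate:
  int_0^t (4*(15*s - 1)^2/25) ds = 4*t*(75*t^2 - 15*t + 1)/25.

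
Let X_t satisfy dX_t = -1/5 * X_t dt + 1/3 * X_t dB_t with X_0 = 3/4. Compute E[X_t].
E[X_t] = 3*exp(-t/5)/4

For GBM dX = mu X dt + sigma X dB with X_0 = x_0, apply Itô to Y = log X: dY = (mu - sigma^2/2) dt + sigma dB, so Y_t = log(x_0) + (mu - sigma^2/2) t + sigma B_t and hence X_t = x_0 * exp((mu - sigma^2/2) t + sigma B_t).
With mu = -1/5, sigma = 1/3, x_0 = 3/4, this gives:
  X_t = 3/4 * exp((-23/90) * t + (1/3) * B_t).
Since sigma*B_t ~ Normal(0, sigma^2 t), E[exp(sigma*B_t)] = exp(sigma^2 t / 2); so E[X_t] = x_0 * exp((mu - sigma^2/2) t) * exp(sigma^2 t / 2) = x_0 * exp(mu t) = 3*exp(-t/5)/4.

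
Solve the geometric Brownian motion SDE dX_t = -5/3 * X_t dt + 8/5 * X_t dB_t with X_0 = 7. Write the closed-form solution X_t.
X_t = 7 * exp((-221/75) * t + (8/5) * B_t)

For GBM dX = mu X dt + sigma X dB with X_0 = x_0, apply Itô to Y = log X: dY = (mu - sigma^2/2) dt + sigma dB, so Y_t = log(x_0) + (mu - sigma^2/2) t + sigma B_t and hence X_t = x_0 * exp((mu - sigma^2/2) t + sigma B_t).
With mu = -5/3, sigma = 8/5, x_0 = 7, this gives:
  X_t = 7 * exp((-221/75) * t + (8/5) * B_t).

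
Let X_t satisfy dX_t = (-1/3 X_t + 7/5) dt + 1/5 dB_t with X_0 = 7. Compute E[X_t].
E[X_t] = 21/5 + 14*exp(-t/3)/5

Taking expectations and using E[dB_t] = 0, the mean m(t) = E[X_t] satisfies the ODE m'(t) = a m(t) + b with m(0) = x_0. With a = -1/3, b = 7/5, x_0 = 7, the solution is
  m(t) = x_0 * exp(a t) + (b/a) * (exp(a t) - 1)
       = 7 * exp((-1/3) t) + ((7/5)/(-1/3)) * (exp((-1/3) t) - 1)
       = 21/5 + 14*exp(-t/3)/5.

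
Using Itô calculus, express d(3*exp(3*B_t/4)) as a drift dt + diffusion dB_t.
d(3*exp(3*B_t/4)) = (27*exp(3*B_t/4)/32) dt + (9*exp(3*B_t/4)/4) dB_t

Itô's formula for f(B_t) gives d f(B_t) = f'(B_t) dB_t + (1/2) f''(B_t) dt. Compute derivatives of f(x) = 3*exp(3*x/4):
  f'(x)  = 9*exp(3*x/4)/4
  f''(x) = 27*exp(3*x/4)/16
Substitute x = B_t and multiply the f'' term by 1/2:
  drift     = (1/2) * (27*exp(3*x/4)/16) evaluated at B_t = 27*exp(3*B_t/4)/32
  diffusion = (9*exp(3*x/4)/4) evaluated at B_t = 9*exp(3*B_t/4)/4
Therefore d(3*exp(3*B_t/4)) = (27*exp(3*B_t/4)/32) dt + (9*exp(3*B_t/4)/4) dB_t.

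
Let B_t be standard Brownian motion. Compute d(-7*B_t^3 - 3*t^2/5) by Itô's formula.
d(-7*B_t^3 - 3*t^2/5) = (-21*B_t - 6*t/5) dt + (-21*B_t^2) dB_t

Itô's formula for f(t, x): d f(t, B_t) = (f_t + (1/2) f_xx) dt + f_x dB_t. Compute partials of f(t, x) = -3*t^2/5 - 7*x^3:
  f_t(t,x)  = -6*t/5
  f_x(t,x)  = -21*x^2
  f_xx(t,x) = -42*x
Assemble drift = f_t + (1/2) f_xx = -6*t/5 - 21*x and diffusion = f_x = -21*x^2. Substituting x = B_t:
  d(-7*B_t^3 - 3*t^2/5) = (-21*B_t - 6*t/5) dt + (-21*B_t^2) dB_t.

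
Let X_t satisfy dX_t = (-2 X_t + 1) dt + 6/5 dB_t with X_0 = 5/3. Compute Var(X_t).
Var(X_t) = 9/25 - 9*exp(-4*t)/25

The variance V(t) = Var(X_t) satisfies V'(t) = 2 a V(t) + c^2 with V(0) = 0 (drift coefficient is linear in X, diffusion is constant). With a = -2, c = 6/5, the solution is
  V(t) = (c^2 / (2 a)) * (exp(2 a t) - 1)
       = ((6/5)^2 / (2*(-2))) * (exp((-4) t) - 1)
       = 9/25 - 9*exp(-4*t)/25.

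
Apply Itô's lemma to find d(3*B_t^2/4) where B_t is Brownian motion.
d(3*B_t^2/4) = (3/4) dt + (3*B_t/2) dB_t

Itô's formula for f(B_t) gives d f(B_t) = f'(B_t) dB_t + (1/2) f''(B_t) dt. Compute derivatives of f(x) = 3*x^2/4:
  f'(x)  = 3*x/2
  f''(x) = 3/2
Substitute x = B_t and multiply the f'' term by 1/2:
  drift     = (1/2) * (3/2) evaluated at B_t = 3/4
  diffusion = (3*x/2) evaluated at B_t = 3*B_t/2
Therefore d(3*B_t^2/4) = (3/4) dt + (3*B_t/2) dB_t.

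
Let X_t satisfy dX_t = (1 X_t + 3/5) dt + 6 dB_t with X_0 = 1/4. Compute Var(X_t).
Var(X_t) = 18*exp(2*t) - 18

The variance V(t) = Var(X_t) satisfies V'(t) = 2 a V(t) + c^2 with V(0) = 0 (drift coefficient is linear in X, diffusion is constant). With a = 1, c = 6, the solution is
  V(t) = (c^2 / (2 a)) * (exp(2 a t) - 1)
       = (6^2 / (2*1)) * (exp(2 t) - 1)
       = 18*exp(2*t) - 18.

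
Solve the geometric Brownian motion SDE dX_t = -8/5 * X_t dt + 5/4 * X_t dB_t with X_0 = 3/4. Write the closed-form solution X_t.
X_t = 3/4 * exp((-381/160) * t + (5/4) * B_t)

For GBM dX = mu X dt + sigma X dB with X_0 = x_0, apply Itô to Y = log X: dY = (mu - sigma^2/2) dt + sigma dB, so Y_t = log(x_0) + (mu - sigma^2/2) t + sigma B_t and hence X_t = x_0 * exp((mu - sigma^2/2) t + sigma B_t).
With mu = -8/5, sigma = 5/4, x_0 = 3/4, this gives:
  X_t = 3/4 * exp((-381/160) * t + (5/4) * B_t).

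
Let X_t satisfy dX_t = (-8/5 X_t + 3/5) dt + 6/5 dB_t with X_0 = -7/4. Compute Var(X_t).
Var(X_t) = 9/20 - 9*exp(-16*t/5)/20

The variance V(t) = Var(X_t) satisfies V'(t) = 2 a V(t) + c^2 with V(0) = 0 (drift coefficient is linear in X, diffusion is constant). With a = -8/5, c = 6/5, the solution is
  V(t) = (c^2 / (2 a)) * (exp(2 a t) - 1)
       = ((6/5)^2 / (2*(-8/5))) * (exp((-16/5) t) - 1)
       = 9/20 - 9*exp(-16*t/5)/20.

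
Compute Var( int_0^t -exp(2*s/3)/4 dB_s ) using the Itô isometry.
Var = 3*exp(4*t/3)/64 - 3/64

The Itô integral of a deterministic integrand f(s) has mean 0 because each increment f(s) * (B_{s+ds} - B_s) has mean 0. By the Itô isometry:
  Var( int_0^t f(s) dB_s ) = E[ (int_0^t f(s) dB_s)^2 ] = int_0^t f(s)^2 ds.
Here f(s) = -exp(2*s/3)/4, so f(s)^2 = exp(4*s/3)/16. Integrate:
  int_0^t (exp(4*s/3)/16) ds = 3*exp(4*t/3)/64 - 3/64.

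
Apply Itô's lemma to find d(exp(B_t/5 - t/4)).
d(exp(B_t/5 - t/4)) = (-23*exp(B_t/5 - t/4)/100) dt + (exp(B_t/5 - t/4)/5) dB_t

Itô's formula for f(t, x): d f(t, B_t) = (f_t + (1/2) f_xx) dt + f_x dB_t. Compute partials of f(t, x) = exp(-t/4 + x/5):
  f_t(t,x)  = -exp(-t/4 + x/5)/4
  f_x(t,x)  = exp(-t/4 + x/5)/5
  f_xx(t,x) = exp(-t/4 + x/5)/25
Assemble drift = f_t + (1/2) f_xx = -23*exp(-t/4 + x/5)/100 and diffusion = f_x = exp(-t/4 + x/5)/5. Substituting x = B_t:
  d(exp(B_t/5 - t/4)) = (-23*exp(B_t/5 - t/4)/100) dt + (exp(B_t/5 - t/4)/5) dB_t.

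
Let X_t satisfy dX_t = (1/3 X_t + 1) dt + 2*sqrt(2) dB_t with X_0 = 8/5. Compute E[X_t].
E[X_t] = 23*exp(t/3)/5 - 3

Taking expectations and using E[dB_t] = 0, the mean m(t) = E[X_t] satisfies the ODE m'(t) = a m(t) + b with m(0) = x_0. With a = 1/3, b = 1, x_0 = 8/5, the solution is
  m(t) = x_0 * exp(a t) + (b/a) * (exp(a t) - 1)
       = (8/5) * exp((1/3) t) + (1/(1/3)) * (exp((1/3) t) - 1)
       = 23*exp(t/3)/5 - 3.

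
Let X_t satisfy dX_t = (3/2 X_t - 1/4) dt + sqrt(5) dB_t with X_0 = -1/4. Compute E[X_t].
E[X_t] = 1/6 - 5*exp(3*t/2)/12

Taking expectations and using E[dB_t] = 0, the mean m(t) = E[X_t] satisfies the ODE m'(t) = a m(t) + b with m(0) = x_0. With a = 3/2, b = -1/4, x_0 = -1/4, the solution is
  m(t) = x_0 * exp(a t) + (b/a) * (exp(a t) - 1)
       = (-1/4) * exp((3/2) t) + ((-1/4)/(3/2)) * (exp((3/2) t) - 1)
       = 1/6 - 5*exp(3*t/2)/12.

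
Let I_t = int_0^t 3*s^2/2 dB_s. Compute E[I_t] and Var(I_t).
E[I_t] = 0; Var(I_t) = 9*t^5/20

The Itô integral of a deterministic integrand f(s) has mean 0 because each increment f(s) * (B_{s+ds} - B_s) has mean 0. By the Itô isometry:
  Var( int_0^t f(s) dB_s ) = E[ (int_0^t f(s) dB_s)^2 ] = int_0^t f(s)^2 ds.
Here f(s) = 3*s^2/2, so f(s)^2 = 9*s^4/4. Integrate:
  int_0^t (9*s^4/4) ds = 9*t^5/20.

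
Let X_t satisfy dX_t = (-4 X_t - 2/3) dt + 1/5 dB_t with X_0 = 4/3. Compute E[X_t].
E[X_t] = -1/6 + 3*exp(-4*t)/2

Taking expectations and using E[dB_t] = 0, the mean m(t) = E[X_t] satisfies the ODE m'(t) = a m(t) + b with m(0) = x_0. With a = -4, b = -2/3, x_0 = 4/3, the solution is
  m(t) = x_0 * exp(a t) + (b/a) * (exp(a t) - 1)
       = (4/3) * exp((-4) t) + ((-2/3)/(-4)) * (exp((-4) t) - 1)
       = -1/6 + 3*exp(-4*t)/2.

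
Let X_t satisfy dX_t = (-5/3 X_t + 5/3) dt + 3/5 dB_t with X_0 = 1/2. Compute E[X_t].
E[X_t] = 1 - exp(-5*t/3)/2

Taking expectations and using E[dB_t] = 0, the mean m(t) = E[X_t] satisfies the ODE m'(t) = a m(t) + b with m(0) = x_0. With a = -5/3, b = 5/3, x_0 = 1/2, the solution is
  m(t) = x_0 * exp(a t) + (b/a) * (exp(a t) - 1)
       = (1/2) * exp((-5/3) t) + ((5/3)/(-5/3)) * (exp((-5/3) t) - 1)
       = 1 - exp(-5*t/3)/2.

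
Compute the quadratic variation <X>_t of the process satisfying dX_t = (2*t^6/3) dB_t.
<X>_t = 4*t^13/117

For an Itô process dX_t = a(t) dt + b(t) dB_t, the quadratic variation is <X>_t = int_0^t b(s)^2 ds (the drift term does not contribute). Here b(s) = 2*s^6/3, so
  b(s)^2 = 4*s^12/9.
Integrating from 0 to t:
  <X>_t = int_0^t (4*s^12/9) ds = 4*t^13/117.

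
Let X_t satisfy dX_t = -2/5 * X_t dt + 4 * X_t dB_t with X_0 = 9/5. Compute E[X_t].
E[X_t] = 9*exp(-2*t/5)/5

For GBM dX = mu X dt + sigma X dB with X_0 = x_0, apply Itô to Y = log X: dY = (mu - sigma^2/2) dt + sigma dB, so Y_t = log(x_0) + (mu - sigma^2/2) t + sigma B_t and hence X_t = x_0 * exp((mu - sigma^2/2) t + sigma B_t).
With mu = -2/5, sigma = 4, x_0 = 9/5, this gives:
  X_t = 9/5 * exp((-42/5) * t + (4) * B_t).
Since sigma*B_t ~ Normal(0, sigma^2 t), E[exp(sigma*B_t)] = exp(sigma^2 t / 2); so E[X_t] = x_0 * exp((mu - sigma^2/2) t) * exp(sigma^2 t / 2) = x_0 * exp(mu t) = 9*exp(-2*t/5)/5.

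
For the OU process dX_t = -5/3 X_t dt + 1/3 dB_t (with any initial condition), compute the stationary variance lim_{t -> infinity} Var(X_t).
lim Var(X_t) = 1/30

The OU SDE dX = -theta X dt + sigma dB admits the integrating factor exp(theta t): d(exp(theta t) X_t) = sigma exp(theta t) dB_t. Integrating from 0 to t gives X_t = x_0 * exp(-theta t) + sigma * int_0^t exp(-theta (t-s)) dB_s for any initial x_0. The Itô integral has variance (by the Itô isometry) sigma^2 * int_0^t exp(-2 theta (t - s)) ds = sigma^2 * (1 - exp(-2 theta t)) / (2 theta), independent of x_0.
With theta = 5/3, sigma = 1/3:
  Var(X_t) = (1/3)^2 * (1 - exp(-2*5/3 t)) / (2 * 5/3) = 1/30 - exp(-10*t/3)/30.
As t -> infinity, exp(-2*5/3 t) -> 0, so the stationary variance is sigma^2 / (2 theta) = 1/30.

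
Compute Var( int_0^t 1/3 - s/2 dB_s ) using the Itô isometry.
Var = t*(3*t^2 - 6*t + 4)/36

The Itô integral of a deterministic integrand f(s) has mean 0 because each increment f(s) * (B_{s+ds} - B_s) has mean 0. By the Itô isometry:
  Var( int_0^t f(s) dB_s ) = E[ (int_0^t f(s) dB_s)^2 ] = int_0^t f(s)^2 ds.
Here f(s) = 1/3 - s/2, so f(s)^2 = (3*s - 2)^2/36. Integrate:
  int_0^t ((3*s - 2)^2/36) ds = t*(3*t^2 - 6*t + 4)/36.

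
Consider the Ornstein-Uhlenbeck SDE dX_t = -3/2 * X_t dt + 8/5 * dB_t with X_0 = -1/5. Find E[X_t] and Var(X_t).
E[X_t] = -exp(-3*t/2)/5; Var(X_t) = 64/75 - 64*exp(-3*t)/75

The OU SDE dX = -theta X dt + sigma dB admits the integrating factor exp(theta t): d(exp(theta t) X_t) = sigma exp(theta t) dB_t. Integrating from 0 to t:
  X_t = x_0 * exp(-theta t) + sigma * int_0^t exp(-theta (t-s)) dB_s.
The Itô integral has mean 0 and (by the Itô isometry) variance sigma^2 * int_0^t exp(-2 theta (t - s)) ds = sigma^2 * (1 - exp(-2 theta t)) / (2 theta).
With theta = 3/2, sigma = 8/5, x_0 = -1/5:
  E[X_t] = -1/5 * exp(-3/2 t) = -exp(-3*t/2)/5
  Var(X_t) = (8/5)^2 * (1 - exp(-2*3/2 t)) / (2 * 3/2) = 64/75 - 64*exp(-3*t)/75.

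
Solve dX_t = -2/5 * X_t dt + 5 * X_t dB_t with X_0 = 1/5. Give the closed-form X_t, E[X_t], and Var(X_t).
X_t = 1/5 * exp((-129/10) t + (5) B_t); E[X_t] = exp(-2*t/5)/5; Var(X_t) = (exp(25*t) - 1)*exp(-4*t/5)/25

For GBM dX = mu X dt + sigma X dB with X_0 = x_0, apply Itô to Y = log X: dY = (mu - sigma^2/2) dt + sigma dB, so Y_t = log(x_0) + (mu - sigma^2/2) t + sigma B_t and hence X_t = x_0 * exp((mu - sigma^2/2) t + sigma B_t).
With mu = -2/5, sigma = 5, x_0 = 1/5, this gives:
  X_t = 1/5 * exp((-129/10) * t + (5) * B_t).
Since sigma*B_t ~ Normal(0, sigma^2 t), E[exp(sigma*B_t)] = exp(sigma^2 t / 2); so E[X_t] = x_0 * exp((mu - sigma^2/2) t) * exp(sigma^2 t / 2) = x_0 * exp(mu t) = exp(-2*t/5)/5.
Var(X_t) = E[X_t^2] - (E[X_t])^2 = x_0^2 * exp(2 mu t) * (exp(sigma^2 t) - 1) = (exp(25*t) - 1)*exp(-4*t/5)/25.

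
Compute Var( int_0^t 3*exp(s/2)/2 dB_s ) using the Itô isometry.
Var = 9*exp(t)/4 - 9/4

The Itô integral of a deterministic integrand f(s) has mean 0 because each increment f(s) * (B_{s+ds} - B_s) has mean 0. By the Itô isometry:
  Var( int_0^t f(s) dB_s ) = E[ (int_0^t f(s) dB_s)^2 ] = int_0^t f(s)^2 ds.
Here f(s) = 3*exp(s/2)/2, so f(s)^2 = 9*exp(s)/4. Integrate:
  int_0^t (9*exp(s)/4) ds = 9*exp(t)/4 - 9/4.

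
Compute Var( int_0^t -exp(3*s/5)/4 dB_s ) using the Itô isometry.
Var = 5*exp(6*t/5)/96 - 5/96

The Itô integral of a deterministic integrand f(s) has mean 0 because each increment f(s) * (B_{s+ds} - B_s) has mean 0. By the Itô isometry:
  Var( int_0^t f(s) dB_s ) = E[ (int_0^t f(s) dB_s)^2 ] = int_0^t f(s)^2 ds.
Here f(s) = -exp(3*s/5)/4, so f(s)^2 = exp(6*s/5)/16. Integrate:
  int_0^t (exp(6*s/5)/16) ds = 5*exp(6*t/5)/96 - 5/96.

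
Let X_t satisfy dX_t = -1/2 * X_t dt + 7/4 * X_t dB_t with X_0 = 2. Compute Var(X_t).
Var(X_t) = (4*exp(49*t/16) - 4)*exp(-t)

For GBM dX = mu X dt + sigma X dB with X_0 = x_0, apply Itô to Y = log X: dY = (mu - sigma^2/2) dt + sigma dB, so Y_t = log(x_0) + (mu - sigma^2/2) t + sigma B_t and hence X_t = x_0 * exp((mu - sigma^2/2) t + sigma B_t).
With mu = -1/2, sigma = 7/4, x_0 = 2, this gives:
  X_t = 2 * exp((-65/32) * t + (7/4) * B_t).
Since sigma*B_t ~ Normal(0, sigma^2 t), E[exp(sigma*B_t)] = exp(sigma^2 t / 2); so E[X_t] = x_0 * exp((mu - sigma^2/2) t) * exp(sigma^2 t / 2) = x_0 * exp(mu t) = 2*exp(-t/2).
Var(X_t) = E[X_t^2] - (E[X_t])^2 = x_0^2 * exp(2 mu t) * (exp(sigma^2 t) - 1) = (4*exp(49*t/16) - 4)*exp(-t).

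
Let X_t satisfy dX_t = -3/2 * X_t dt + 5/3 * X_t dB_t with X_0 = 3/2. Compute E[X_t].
E[X_t] = 3*exp(-3*t/2)/2

For GBM dX = mu X dt + sigma X dB with X_0 = x_0, apply Itô to Y = log X: dY = (mu - sigma^2/2) dt + sigma dB, so Y_t = log(x_0) + (mu - sigma^2/2) t + sigma B_t and hence X_t = x_0 * exp((mu - sigma^2/2) t + sigma B_t).
With mu = -3/2, sigma = 5/3, x_0 = 3/2, this gives:
  X_t = 3/2 * exp((-26/9) * t + (5/3) * B_t).
Since sigma*B_t ~ Normal(0, sigma^2 t), E[exp(sigma*B_t)] = exp(sigma^2 t / 2); so E[X_t] = x_0 * exp((mu - sigma^2/2) t) * exp(sigma^2 t / 2) = x_0 * exp(mu t) = 3*exp(-3*t/2)/2.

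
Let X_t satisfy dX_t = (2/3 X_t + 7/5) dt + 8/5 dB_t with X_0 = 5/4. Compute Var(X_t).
Var(X_t) = 48*exp(4*t/3)/25 - 48/25

The variance V(t) = Var(X_t) satisfies V'(t) = 2 a V(t) + c^2 with V(0) = 0 (drift coefficient is linear in X, diffusion is constant). With a = 2/3, c = 8/5, the solution is
  V(t) = (c^2 / (2 a)) * (exp(2 a t) - 1)
       = ((8/5)^2 / (2*(2/3))) * (exp((4/3) t) - 1)
       = 48*exp(4*t/3)/25 - 48/25.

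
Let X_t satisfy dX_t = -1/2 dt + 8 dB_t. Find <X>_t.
<X>_t = 64*t

For an Itô process dX_t = a(t) dt + b(t) dB_t, the quadratic variation is <X>_t = int_0^t b(s)^2 ds (the drift term does not contribute). Here b(s) = 8, so
  b(s)^2 = 64.
Integrating from 0 to t:
  <X>_t = int_0^t (64) ds = 64*t.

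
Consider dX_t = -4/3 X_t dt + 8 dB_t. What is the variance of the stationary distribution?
lim Var(X_t) = 24

The OU SDE dX = -theta X dt + sigma dB admits the integrating factor exp(theta t): d(exp(theta t) X_t) = sigma exp(theta t) dB_t. Integrating from 0 to t gives X_t = x_0 * exp(-theta t) + sigma * int_0^t exp(-theta (t-s)) dB_s for any initial x_0. The Itô integral has variance (by the Itô isometry) sigma^2 * int_0^t exp(-2 theta (t - s)) ds = sigma^2 * (1 - exp(-2 theta t)) / (2 theta), independent of x_0.
With theta = 4/3, sigma = 8:
  Var(X_t) = (8)^2 * (1 - exp(-2*4/3 t)) / (2 * 4/3) = 24 - 24*exp(-8*t/3).
As t -> infinity, exp(-2*4/3 t) -> 0, so the stationary variance is sigma^2 / (2 theta) = 24.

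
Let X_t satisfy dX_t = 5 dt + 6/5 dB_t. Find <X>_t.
<X>_t = 36*t/25

For an Itô process dX_t = a(t) dt + b(t) dB_t, the quadratic variation is <X>_t = int_0^t b(s)^2 ds (the drift term does not contribute). Here b(s) = 6/5, so
  b(s)^2 = 36/25.
Integrating from 0 to t:
  <X>_t = int_0^t (36/25) ds = 36*t/25.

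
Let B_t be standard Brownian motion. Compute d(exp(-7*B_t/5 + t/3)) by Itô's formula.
d(exp(-7*B_t/5 + t/3)) = (197*exp(-7*B_t/5 + t/3)/150) dt + (-7*exp(-7*B_t/5 + t/3)/5) dB_t

Itô's formula for f(t, x): d f(t, B_t) = (f_t + (1/2) f_xx) dt + f_x dB_t. Compute partials of f(t, x) = exp(t/3 - 7*x/5):
  f_t(t,x)  = exp(t/3 - 7*x/5)/3
  f_x(t,x)  = -7*exp(t/3 - 7*x/5)/5
  f_xx(t,x) = 49*exp(t/3 - 7*x/5)/25
Assemble drift = f_t + (1/2) f_xx = 197*exp(t/3 - 7*x/5)/150 and diffusion = f_x = -7*exp(t/3 - 7*x/5)/5. Substituting x = B_t:
  d(exp(-7*B_t/5 + t/3)) = (197*exp(-7*B_t/5 + t/3)/150) dt + (-7*exp(-7*B_t/5 + t/3)/5) dB_t.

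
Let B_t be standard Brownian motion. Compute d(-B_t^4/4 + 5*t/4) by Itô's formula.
d(-B_t^4/4 + 5*t/4) = (5/4 - 3*B_t^2/2) dt + (-B_t^3) dB_t

Itô's formula for f(t, x): d f(t, B_t) = (f_t + (1/2) f_xx) dt + f_x dB_t. Compute partials of f(t, x) = 5*t/4 - x^4/4:
  f_t(t,x)  = 5/4
  f_x(t,x)  = -x^3
  f_xx(t,x) = -3*x^2
Assemble drift = f_t + (1/2) f_xx = 5/4 - 3*x^2/2 and diffusion = f_x = -x^3. Substituting x = B_t:
  d(-B_t^4/4 + 5*t/4) = (5/4 - 3*B_t^2/2) dt + (-B_t^3) dB_t.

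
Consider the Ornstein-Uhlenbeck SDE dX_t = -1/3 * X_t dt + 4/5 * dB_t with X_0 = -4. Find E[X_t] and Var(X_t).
E[X_t] = -4*exp(-t/3); Var(X_t) = 24/25 - 24*exp(-2*t/3)/25

The OU SDE dX = -theta X dt + sigma dB admits the integrating factor exp(theta t): d(exp(theta t) X_t) = sigma exp(theta t) dB_t. Integrating from 0 to t:
  X_t = x_0 * exp(-theta t) + sigma * int_0^t exp(-theta (t-s)) dB_s.
The Itô integral has mean 0 and (by the Itô isometry) variance sigma^2 * int_0^t exp(-2 theta (t - s)) ds = sigma^2 * (1 - exp(-2 theta t)) / (2 theta).
With theta = 1/3, sigma = 4/5, x_0 = -4:
  E[X_t] = -4 * exp(-1/3 t) = -4*exp(-t/3)
  Var(X_t) = (4/5)^2 * (1 - exp(-2*1/3 t)) / (2 * 1/3) = 24/25 - 24*exp(-2*t/3)/25.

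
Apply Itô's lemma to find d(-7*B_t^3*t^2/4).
d(-7*B_t^3*t^2/4) = (7*B_t*t*(-2*B_t^2 - 3*t)/4) dt + (-21*B_t^2*t^2/4) dB_t

Itô's formula for f(t, x): d f(t, B_t) = (f_t + (1/2) f_xx) dt + f_x dB_t. Compute partials of f(t, x) = -7*t^2*x^3/4:
  f_t(t,x)  = -7*t*x^3/2
  f_x(t,x)  = -21*t^2*x^2/4
  f_xx(t,x) = -21*t^2*x/2
Assemble drift = f_t + (1/2) f_xx = 7*t*x*(-3*t - 2*x^2)/4 and diffusion = f_x = -21*t^2*x^2/4. Substituting x = B_t:
  d(-7*B_t^3*t^2/4) = (7*B_t*t*(-2*B_t^2 - 3*t)/4) dt + (-21*B_t^2*t^2/4) dB_t.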